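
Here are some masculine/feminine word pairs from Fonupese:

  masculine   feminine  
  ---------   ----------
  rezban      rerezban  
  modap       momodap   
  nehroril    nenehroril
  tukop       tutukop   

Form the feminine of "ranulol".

raranulol

Every pair shown (rezban → rerezban, modap → momodap, nehroril → nenehroril, …) follows the same rule: repeat the first consonant+vowel as a prefix.
So ranulol → raranulol.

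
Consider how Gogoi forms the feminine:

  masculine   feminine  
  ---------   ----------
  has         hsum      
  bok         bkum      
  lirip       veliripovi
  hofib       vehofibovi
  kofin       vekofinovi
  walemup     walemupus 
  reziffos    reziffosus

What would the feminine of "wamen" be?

vewamenovi

lirip and walemup both end in -p yet inflect differently (veliripovi, walemupus), so the final letter is not what conditions the rule; the number of vowels is.
"wamen" has 2 vowels. The stems with 2 vowels (lirip → veliripovi, hofib → vehofibovi, kofin → vekofinovi) add ve- … -ovi around the stem.
The other patterns: stems with 1 vowel delete the last vowel and add -um; stems with 3 vowels add -us.
So wamen → vewamenovi.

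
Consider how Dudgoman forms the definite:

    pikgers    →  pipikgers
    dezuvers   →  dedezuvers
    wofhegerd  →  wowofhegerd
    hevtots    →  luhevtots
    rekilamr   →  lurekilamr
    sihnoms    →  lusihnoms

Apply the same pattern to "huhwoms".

luhuhwoms

"huhwoms" has second-to-last letter 'm'. The stems whose second-to-last letter is 'm' (rekilamr → lurekilamr, sihnoms → lusihnoms) add the prefix lu-.
So huhwoms → luhuhwoms.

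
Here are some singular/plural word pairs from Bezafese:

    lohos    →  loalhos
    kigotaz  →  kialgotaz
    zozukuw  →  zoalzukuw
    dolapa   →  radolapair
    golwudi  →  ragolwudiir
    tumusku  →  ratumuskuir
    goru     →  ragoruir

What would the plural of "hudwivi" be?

rahudwiviir

"hudwivi" ends in a vowel. The stems ending in a vowel (dolapa → radolapair, golwudi → ragolwudiir, tumusku → ratumuskuir) add ra- … -ir around the stem.
So hudwivi → rahudwiviir.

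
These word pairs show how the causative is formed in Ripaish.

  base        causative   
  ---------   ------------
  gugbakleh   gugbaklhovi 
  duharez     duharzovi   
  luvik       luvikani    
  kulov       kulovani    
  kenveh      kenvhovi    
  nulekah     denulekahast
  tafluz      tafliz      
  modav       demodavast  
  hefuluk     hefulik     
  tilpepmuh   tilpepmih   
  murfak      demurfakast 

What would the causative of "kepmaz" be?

"kepmaz" has last vowel 'a'. The stems whose last vowel is 'a' (modav → demodavast, nulekah → denulekahast, murfak → demurfakast) add de- … -ast around the stem.
The other patterns: stems whose last vowel is 'e' delete the last vowel and add -ovi; stems whose last vowel is 'u' change the last vowel to 'i'; stems whose last vowel is 'i' or 'o' add -ani.
So kepmaz → dekepmazast.

dekepmazast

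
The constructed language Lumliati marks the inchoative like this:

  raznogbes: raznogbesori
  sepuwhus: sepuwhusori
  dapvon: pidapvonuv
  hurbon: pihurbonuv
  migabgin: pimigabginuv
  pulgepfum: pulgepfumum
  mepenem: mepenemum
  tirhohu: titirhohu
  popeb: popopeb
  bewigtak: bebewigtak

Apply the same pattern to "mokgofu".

sepuwhus and pulgepfum both have last vowel 'u' yet inflect differently (sepuwhusori, pulgepfumum), so the last vowel is not what conditions the rule; the final letter is.
"mokgofu" ends in -u. The one such stem in the data (tirhohu → titirhohu) repeats the first consonant+vowel as a prefix (as do popeb, bewigtak), so the same rule applies.
The other patterns: stems ending in -s add -ori; stems ending in -n add pi- … -uv around the stem; stems ending in -m add -um.
So mokgofu → momokgofu.

momokgofu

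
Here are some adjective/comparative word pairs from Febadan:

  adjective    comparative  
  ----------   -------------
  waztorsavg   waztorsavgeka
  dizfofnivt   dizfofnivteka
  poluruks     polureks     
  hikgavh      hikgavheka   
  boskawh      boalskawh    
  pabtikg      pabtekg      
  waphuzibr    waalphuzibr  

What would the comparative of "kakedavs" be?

kakedavseka

waztorsavg and pabtikg both end in -g yet inflect differently (waztorsavgeka, pabtekg), so the final letter is not what conditions the rule; the second-to-last letter is.
"kakedavs" has second-to-last letter 'v'. The stems whose second-to-last letter is 'v' (waztorsavg → waztorsavgeka, dizfofnivt → dizfofnivteka, hikgavh → hikgavheka) add -eka.
So kakedavs → kakedavseka.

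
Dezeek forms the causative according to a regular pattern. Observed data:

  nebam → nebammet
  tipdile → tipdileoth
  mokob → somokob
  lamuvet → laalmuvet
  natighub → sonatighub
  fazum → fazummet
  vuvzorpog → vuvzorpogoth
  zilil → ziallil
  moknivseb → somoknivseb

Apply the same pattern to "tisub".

fazum and natighub both have last vowel 'u' yet inflect differently (fazummet, sonatighub), so the last vowel is not what conditions the rule; the final letter is.
"tisub" ends in -b. The stems ending in -b (natighub → sonatighub, mokob → somokob, moknivseb → somoknivseb) add the prefix so-.
The other patterns: stems ending in -m double the final consonant and add -et; stems ending in -e or -g add -oth; stems ending in -l or -t insert -al- after the first vowel.
So tisub → sotisub.

sotisub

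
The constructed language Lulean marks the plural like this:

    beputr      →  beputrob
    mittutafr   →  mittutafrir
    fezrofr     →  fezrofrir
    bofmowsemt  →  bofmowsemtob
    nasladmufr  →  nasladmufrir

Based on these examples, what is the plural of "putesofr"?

putesofrir

"putesofr" has second-to-last letter 'f'. The stems whose second-to-last letter is 'f' (fezrofr → fezrofrir, nasladmufr → nasladmufrir, mittutafr → mittutafrir) add -ir.
The other pattern: stems whose second-to-last letter is 'm' or 't' add -ob.
So putesofr → putesofrir.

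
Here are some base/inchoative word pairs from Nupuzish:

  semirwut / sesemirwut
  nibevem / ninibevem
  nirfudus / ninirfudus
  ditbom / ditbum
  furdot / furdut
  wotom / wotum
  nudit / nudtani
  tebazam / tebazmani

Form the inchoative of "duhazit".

duhaztani

nibevem and ditbom both end in -m yet inflect differently (ninibevem, ditbum), so the final letter is not what conditions the rule; the last vowel is.
"duhazit" has last vowel 'i'. The one such stem in the data (nudit → nudtani) deletes the last vowel and adds -ani (as does tebazam), so the same rule applies.
So duhazit → duhaztani.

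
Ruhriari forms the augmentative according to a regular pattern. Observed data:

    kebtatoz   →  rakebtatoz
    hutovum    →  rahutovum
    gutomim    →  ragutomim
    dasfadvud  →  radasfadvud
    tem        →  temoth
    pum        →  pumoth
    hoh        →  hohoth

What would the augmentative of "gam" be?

gamoth

hutovum and tem both end in -m yet inflect differently (rahutovum, temoth), so the final letter is not what conditions the rule; the number of vowels is.
"gam" has 1 vowel. The stems with 1 vowel (tem → temoth, pum → pumoth, hoh → hohoth) add -oth.
So gam → gamoth.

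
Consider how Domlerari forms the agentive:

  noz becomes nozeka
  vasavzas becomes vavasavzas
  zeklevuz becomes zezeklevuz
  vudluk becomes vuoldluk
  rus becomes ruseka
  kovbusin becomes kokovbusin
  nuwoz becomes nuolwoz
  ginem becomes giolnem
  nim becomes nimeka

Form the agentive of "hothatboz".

hohothatboz

"hothatboz" has 3 vowels. The stems with 3 vowels (kovbusin → kokovbusin, vasavzas → vavasavzas, zeklevuz → zezeklevuz) repeat the first consonant+vowel as a prefix.
So hothatboz → hohothatboz.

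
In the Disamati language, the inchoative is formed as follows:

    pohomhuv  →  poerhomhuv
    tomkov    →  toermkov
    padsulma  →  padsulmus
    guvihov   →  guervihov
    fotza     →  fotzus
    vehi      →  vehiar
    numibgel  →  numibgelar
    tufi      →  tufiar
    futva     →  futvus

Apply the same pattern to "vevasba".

vevasbus

padsulma and pohomhuv both begin with p- yet inflect differently (padsulmus, poerhomhuv), so the first letter is not what conditions the rule; the final letter is.
"vevasba" ends in -a. The stems ending in -a (padsulma → padsulmus, futva → futvus, fotza → fotzus) drop the final letter and add -us.
The other patterns: stems ending in -v insert -er- after the first vowel; stems ending in -i or -l add -ar.
So vevasba → vevasbus.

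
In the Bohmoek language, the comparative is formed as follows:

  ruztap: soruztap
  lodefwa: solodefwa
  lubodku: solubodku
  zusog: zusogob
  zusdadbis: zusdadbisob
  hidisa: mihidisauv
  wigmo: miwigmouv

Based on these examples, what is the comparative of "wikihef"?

miwikihefuv

lodefwa and hidisa both end in -a yet inflect differently (solodefwa, mihidisauv), so the final letter is not what conditions the rule; the first letter is.
"wikihef" begins with w-. The one such stem in the data (wigmo → miwigmouv) adds mi- … -uv around the stem, so the same rule applies.
So wikihef → miwikihefuv.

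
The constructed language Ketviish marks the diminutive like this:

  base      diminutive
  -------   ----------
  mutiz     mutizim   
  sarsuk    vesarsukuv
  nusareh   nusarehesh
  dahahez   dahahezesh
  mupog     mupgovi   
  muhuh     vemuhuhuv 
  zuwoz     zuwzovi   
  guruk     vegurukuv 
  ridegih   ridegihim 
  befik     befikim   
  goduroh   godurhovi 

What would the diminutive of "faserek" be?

"faserek" has last vowel 'e'. The stems whose last vowel is 'e' (nusareh → nusarehesh, dahahez → dahahezesh) add -esh.
The other patterns: stems whose last vowel is 'o' delete the last vowel and add -ovi; stems whose last vowel is 'i' add -im; stems whose last vowel is 'u' add ve- … -uv around the stem.
So faserek → faserekesh.

faserekesh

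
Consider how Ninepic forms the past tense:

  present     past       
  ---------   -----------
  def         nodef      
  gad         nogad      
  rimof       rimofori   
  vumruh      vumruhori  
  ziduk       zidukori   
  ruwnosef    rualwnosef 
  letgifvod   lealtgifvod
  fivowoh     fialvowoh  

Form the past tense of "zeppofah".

zealppofah

def and rimof both end in -f yet inflect differently (nodef, rimofori), so the final letter is not what conditions the rule; the number of vowels is.
"zeppofah" has 3 vowels. The stems with 3 vowels (ruwnosef → rualwnosef, letgifvod → lealtgifvod, fivowoh → fialvowoh) insert -al- after the first vowel.
So zeppofah → zealppofah.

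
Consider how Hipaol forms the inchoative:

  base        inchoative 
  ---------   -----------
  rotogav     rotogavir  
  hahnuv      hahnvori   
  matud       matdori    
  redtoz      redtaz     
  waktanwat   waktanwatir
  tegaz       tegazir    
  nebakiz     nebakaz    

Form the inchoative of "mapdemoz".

mapdemaz

rotogav and hahnuv both end in -v yet inflect differently (rotogavir, hahnvori), so the final letter is not what conditions the rule; the last vowel is.
"mapdemoz" has last vowel 'o'. The one such stem in the data (redtoz → redtaz) changes the last vowel to 'a' (as does nebakiz), so the same rule applies.
The other patterns: stems whose last vowel is 'a' add -ir; stems whose last vowel is 'u' delete the last vowel and add -ori.
So mapdemoz → mapdemaz.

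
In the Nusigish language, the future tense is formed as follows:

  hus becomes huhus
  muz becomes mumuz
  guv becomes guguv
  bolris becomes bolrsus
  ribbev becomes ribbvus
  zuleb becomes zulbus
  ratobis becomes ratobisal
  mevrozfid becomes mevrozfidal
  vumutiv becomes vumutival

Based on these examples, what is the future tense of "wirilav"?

wirilaval

hus and bolris both end in -s yet inflect differently (huhus, bolrsus), so the final letter is not what conditions the rule; the number of vowels is.
"wirilav" has 3 vowels. The stems with 3 vowels (ratobis → ratobisal, mevrozfid → mevrozfidal, vumutiv → vumutival) add -al.
So wirilav → wirilaval.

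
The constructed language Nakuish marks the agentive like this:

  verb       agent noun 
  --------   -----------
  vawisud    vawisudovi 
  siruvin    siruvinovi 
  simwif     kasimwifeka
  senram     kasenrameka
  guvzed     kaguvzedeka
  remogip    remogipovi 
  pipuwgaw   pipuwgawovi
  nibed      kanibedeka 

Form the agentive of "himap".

"himap" has 2 vowels. The stems with 2 vowels (senram → kasenrameka, simwif → kasimwifeka, guvzed → kaguvzedeka) add ka- … -eka around the stem.
The other pattern: stems with 3 vowels add -ovi.
So himap → kahimapeka.

kahimapeka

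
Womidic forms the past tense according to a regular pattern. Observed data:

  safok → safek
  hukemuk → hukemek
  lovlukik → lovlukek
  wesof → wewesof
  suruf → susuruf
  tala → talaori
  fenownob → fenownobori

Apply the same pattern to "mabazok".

mabazek

safok and wesof both have last vowel 'o' yet inflect differently (safek, wewesof), so the last vowel is not what conditions the rule; the final letter is.
"mabazok" ends in -k. The stems ending in -k (safok → safek, hukemuk → hukemek, lovlukik → lovlukek) change the last vowel to 'e'.
The other patterns: stems ending in -f repeat the first consonant+vowel as a prefix; stems ending in -a or -b add -ori.
So mabazok → mabazek.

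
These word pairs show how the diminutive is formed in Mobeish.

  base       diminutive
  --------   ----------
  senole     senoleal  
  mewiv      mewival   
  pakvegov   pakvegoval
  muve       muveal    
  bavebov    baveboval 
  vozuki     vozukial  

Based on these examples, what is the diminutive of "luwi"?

Every pair shown (senole → senoleal, mewiv → mewival, pakvegov → pakvegoval, …) follows the same rule: add -al.
So luwi → luwial.

luwial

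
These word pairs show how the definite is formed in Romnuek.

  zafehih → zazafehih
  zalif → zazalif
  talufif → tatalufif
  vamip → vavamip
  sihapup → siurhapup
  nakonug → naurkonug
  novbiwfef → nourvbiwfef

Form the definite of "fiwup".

"fiwup" has last vowel 'u'. The stems whose last vowel is 'u' (sihapup → siurhapup, nakonug → naurkonug) insert -ur- after the first vowel.
So fiwup → fiurwup.

fiurwup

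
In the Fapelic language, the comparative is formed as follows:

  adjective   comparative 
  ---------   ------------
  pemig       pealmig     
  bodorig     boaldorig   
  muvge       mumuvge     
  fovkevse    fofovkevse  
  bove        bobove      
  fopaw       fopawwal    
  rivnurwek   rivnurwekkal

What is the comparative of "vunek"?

"vunek" ends in -k. The one such stem in the data (rivnurwek → rivnurwekkal) doubles the final consonant and adds -al (as does fopaw), so the same rule applies.
The other patterns: stems ending in -g insert -al- after the first vowel; stems ending in -e repeat the first consonant+vowel as a prefix.
So vunek → vunekkal.

vunekkal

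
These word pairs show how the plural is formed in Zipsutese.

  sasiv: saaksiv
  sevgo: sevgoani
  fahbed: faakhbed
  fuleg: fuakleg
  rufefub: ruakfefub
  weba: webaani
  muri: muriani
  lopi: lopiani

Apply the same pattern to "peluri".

sasiv and lopi both have last vowel 'i' yet inflect differently (saaksiv, lopiani), so the last vowel is not what conditions the rule; whether the stem ends in a vowel or a consonant is.
"peluri" ends in a vowel. The stems ending in a vowel (weba → webaani, lopi → lopiani, sevgo → sevgoani) add -ani.
So peluri → peluriani.

peluriani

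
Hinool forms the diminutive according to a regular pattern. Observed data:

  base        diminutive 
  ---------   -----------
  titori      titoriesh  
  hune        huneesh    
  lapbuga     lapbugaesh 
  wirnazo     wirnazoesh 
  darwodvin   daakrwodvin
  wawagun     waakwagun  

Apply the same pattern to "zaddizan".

"zaddizan" ends in a consonant. The stems ending in a consonant (darwodvin → daakrwodvin, wawagun → waakwagun) insert -ak- after the first vowel.
The other pattern: stems ending in a vowel add -esh.
So zaddizan → zaakddizan.

zaakddizan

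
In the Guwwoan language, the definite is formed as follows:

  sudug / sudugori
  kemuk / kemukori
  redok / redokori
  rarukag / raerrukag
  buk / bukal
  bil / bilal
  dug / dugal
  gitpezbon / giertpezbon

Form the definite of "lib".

libal

buk and kemuk both end in -k yet inflect differently (bukal, kemukori), so the final letter is not what conditions the rule; the number of vowels is.
"lib" has 1 vowel. The stems with 1 vowel (dug → dugal, bil → bilal, buk → bukal) add -al.
So lib → libal.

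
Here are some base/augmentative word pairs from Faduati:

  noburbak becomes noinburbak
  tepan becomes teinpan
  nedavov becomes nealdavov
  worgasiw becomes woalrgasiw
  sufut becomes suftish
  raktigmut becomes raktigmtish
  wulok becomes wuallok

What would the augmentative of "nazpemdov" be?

naalzpemdov

wulok and noburbak both end in -k yet inflect differently (wuallok, noinburbak), so the final letter is not what conditions the rule; the last vowel is.
"nazpemdov" has last vowel 'o'. The stems whose last vowel is 'o' (nedavov → nealdavov, wulok → wuallok) insert -al- after the first vowel.
So nazpemdov → naalzpemdov.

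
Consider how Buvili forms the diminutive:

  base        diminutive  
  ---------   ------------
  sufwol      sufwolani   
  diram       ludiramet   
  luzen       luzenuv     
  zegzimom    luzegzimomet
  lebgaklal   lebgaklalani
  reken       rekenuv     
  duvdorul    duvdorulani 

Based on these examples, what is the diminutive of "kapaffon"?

kapaffonuv

sufwol and zegzimom both have last vowel 'o' yet inflect differently (sufwolani, luzegzimomet), so the last vowel is not what conditions the rule; the final letter is.
"kapaffon" ends in -n. The stems ending in -n (luzen → luzenuv, reken → rekenuv) add -uv.
The other patterns: stems ending in -l add -ani; stems ending in -m add lu- … -et around the stem.
So kapaffon → kapaffonuv.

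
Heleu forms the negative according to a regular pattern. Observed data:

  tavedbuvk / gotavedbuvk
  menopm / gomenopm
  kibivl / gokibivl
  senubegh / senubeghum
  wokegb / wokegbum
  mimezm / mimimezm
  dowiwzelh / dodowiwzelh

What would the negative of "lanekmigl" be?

lanekmiglum

"lanekmigl" has second-to-last letter 'g'. The stems whose second-to-last letter is 'g' (senubegh → senubeghum, wokegb → wokegbum) add -um.
The other patterns: stems whose second-to-last letter is 'p' or 'v' add the prefix go-; stems whose second-to-last letter is 'l' or 'z' repeat the first consonant+vowel as a prefix.
So lanekmigl → lanekmiglum.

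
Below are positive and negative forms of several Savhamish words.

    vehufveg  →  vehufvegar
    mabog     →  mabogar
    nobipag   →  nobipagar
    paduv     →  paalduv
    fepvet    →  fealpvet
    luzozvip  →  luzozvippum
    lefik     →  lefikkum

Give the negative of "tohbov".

toalhbov

vehufveg and fepvet both have last vowel 'e' yet inflect differently (vehufvegar, fealpvet), so the last vowel is not what conditions the rule; the final letter is.
"tohbov" ends in -v. The one such stem in the data (paduv → paalduv) inserts -al- after the first vowel (as does fepvet), so the same rule applies.
The other patterns: stems ending in -g add -ar; stems ending in -k or -p double the final consonant and add -um.
So tohbov → toalhbov.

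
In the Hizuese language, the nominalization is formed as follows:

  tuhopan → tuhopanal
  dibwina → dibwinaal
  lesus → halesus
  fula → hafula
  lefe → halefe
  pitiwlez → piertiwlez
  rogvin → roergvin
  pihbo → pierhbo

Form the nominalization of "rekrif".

reerkrif

dibwina and fula both end in -a yet inflect differently (dibwinaal, hafula), so the final letter is not what conditions the rule; the first letter is.
"rekrif" begins with r-. The one such stem in the data (rogvin → roergvin) inserts -er- after the first vowel (as do pitiwlez, pihbo), so the same rule applies.
The other patterns: stems beginning with d- or t- add -al; stems beginning with f- or l- add the prefix ha-.
So rekrif → reerkrif.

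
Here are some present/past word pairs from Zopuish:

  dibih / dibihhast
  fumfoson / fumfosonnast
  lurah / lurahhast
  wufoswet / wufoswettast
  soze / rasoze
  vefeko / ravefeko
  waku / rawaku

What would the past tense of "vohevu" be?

ravohevu

wufoswet and soze both have last vowel 'e' yet inflect differently (wufoswettast, rasoze), so the last vowel is not what conditions the rule; whether the stem ends in a vowel or a consonant is.
"vohevu" ends in a vowel. The stems ending in a vowel (soze → rasoze, vefeko → ravefeko, waku → rawaku) add the prefix ra-.
So vohevu → ravohevu.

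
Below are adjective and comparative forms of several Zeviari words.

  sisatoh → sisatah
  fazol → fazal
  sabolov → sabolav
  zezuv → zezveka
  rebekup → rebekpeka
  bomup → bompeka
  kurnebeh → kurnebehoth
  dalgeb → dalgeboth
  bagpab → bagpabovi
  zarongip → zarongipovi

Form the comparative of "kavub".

kavbeka

sabolov and zezuv both end in -v yet inflect differently (sabolav, zezveka), so the final letter is not what conditions the rule; the last vowel is.
"kavub" has last vowel 'u'. The stems whose last vowel is 'u' (zezuv → zezveka, rebekup → rebekpeka, bomup → bompeka) delete the last vowel and add -eka.
The other patterns: stems whose last vowel is 'o' change the last vowel to 'a'; stems whose last vowel is 'e' add -oth; stems whose last vowel is 'a' or 'i' add -ovi.
So kavub → kavbeka.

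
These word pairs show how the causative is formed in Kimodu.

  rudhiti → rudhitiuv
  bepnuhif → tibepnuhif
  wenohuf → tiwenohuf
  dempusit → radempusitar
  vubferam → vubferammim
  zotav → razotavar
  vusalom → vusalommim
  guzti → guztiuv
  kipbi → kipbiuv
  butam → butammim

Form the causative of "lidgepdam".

bepnuhif and kipbi both have last vowel 'i' yet inflect differently (tibepnuhif, kipbiuv), so the last vowel is not what conditions the rule; the final letter is.
"lidgepdam" ends in -m. The stems ending in -m (vusalom → vusalommim, butam → butammim, vubferam → vubferammim) double the final consonant and add -im.
So lidgepdam → lidgepdammim.

lidgepdammim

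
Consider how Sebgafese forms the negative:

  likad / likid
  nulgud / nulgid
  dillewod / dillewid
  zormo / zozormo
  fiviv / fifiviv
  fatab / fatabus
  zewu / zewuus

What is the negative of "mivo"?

mimivo

dillewod and zormo both have last vowel 'o' yet inflect differently (dillewid, zozormo), so the last vowel is not what conditions the rule; the final letter is.
"mivo" ends in -o. The one such stem in the data (zormo → zozormo) repeats the first consonant+vowel as a prefix (as does fiviv), so the same rule applies.
The other patterns: stems ending in -d change the last vowel to 'i'; stems ending in -b or -u add -us.
So mivo → mimivo.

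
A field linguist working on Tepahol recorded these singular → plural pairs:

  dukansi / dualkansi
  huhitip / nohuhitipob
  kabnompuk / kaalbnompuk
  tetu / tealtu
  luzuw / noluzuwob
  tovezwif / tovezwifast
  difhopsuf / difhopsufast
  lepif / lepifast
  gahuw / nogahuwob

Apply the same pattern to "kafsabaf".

kafsabafast

"kafsabaf" ends in -f. The stems ending in -f (difhopsuf → difhopsufast, lepif → lepifast, tovezwif → tovezwifast) add -ast.
So kafsabaf → kafsabafast.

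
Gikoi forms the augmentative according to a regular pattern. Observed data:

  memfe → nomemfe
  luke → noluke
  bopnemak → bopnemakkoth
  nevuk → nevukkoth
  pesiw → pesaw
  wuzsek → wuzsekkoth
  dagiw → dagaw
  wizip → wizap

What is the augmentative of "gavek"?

"gavek" ends in -k. The stems ending in -k (nevuk → nevukkoth, wuzsek → wuzsekkoth, bopnemak → bopnemakkoth) double the final consonant and add -oth.
The other patterns: stems ending in -e add the prefix no-; stems ending in -p or -w change the last vowel to 'a'.
So gavek → gavekkoth.

gavekkoth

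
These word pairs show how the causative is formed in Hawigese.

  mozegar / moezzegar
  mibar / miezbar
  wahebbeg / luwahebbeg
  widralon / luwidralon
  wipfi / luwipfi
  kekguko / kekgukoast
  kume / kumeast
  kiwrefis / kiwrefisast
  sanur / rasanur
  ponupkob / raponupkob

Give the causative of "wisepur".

luwisepur

mozegar and sanur both end in -r yet inflect differently (moezzegar, rasanur), so the final letter is not what conditions the rule; the first letter is.
"wisepur" begins with w-. The stems beginning with w- (wahebbeg → luwahebbeg, widralon → luwidralon, wipfi → luwipfi) add the prefix lu-.
The other patterns: stems beginning with m- insert -ez- after the first vowel; stems beginning with k- add -ast; stems beginning with p- or s- add the prefix ra-.
So wisepur → luwisepur.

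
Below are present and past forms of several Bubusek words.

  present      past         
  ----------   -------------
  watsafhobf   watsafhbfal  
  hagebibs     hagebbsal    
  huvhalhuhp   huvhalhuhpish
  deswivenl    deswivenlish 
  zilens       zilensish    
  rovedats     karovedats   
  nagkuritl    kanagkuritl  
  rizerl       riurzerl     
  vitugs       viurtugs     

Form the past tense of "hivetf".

kahivetf

hagebibs and zilens both end in -s yet inflect differently (hagebbsal, zilensish), so the final letter is not what conditions the rule; the second-to-last letter is.
"hivetf" has second-to-last letter 't'. The stems whose second-to-last letter is 't' (rovedats → karovedats, nagkuritl → kanagkuritl) add the prefix ka-.
The other patterns: stems whose second-to-last letter is 'b' delete the last vowel and add -al; stems whose second-to-last letter is 'h' or 'n' add -ish; stems whose second-to-last letter is 'g' or 'r' insert -ur- after the first vowel.
So hivetf → kahivetf.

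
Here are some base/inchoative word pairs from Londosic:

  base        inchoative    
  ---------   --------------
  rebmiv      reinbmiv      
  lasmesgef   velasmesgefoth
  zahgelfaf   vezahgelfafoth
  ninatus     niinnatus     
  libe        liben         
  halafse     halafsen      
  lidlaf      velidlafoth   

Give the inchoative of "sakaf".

lasmesgef and halafse both have last vowel 'e' yet inflect differently (velasmesgefoth, halafsen), so the last vowel is not what conditions the rule; the final letter is.
"sakaf" ends in -f. The stems ending in -f (lasmesgef → velasmesgefoth, lidlaf → velidlafoth, zahgelfaf → vezahgelfafoth) add ve- … -oth around the stem.
The other patterns: stems ending in -e drop the final letter and add -en; stems ending in -s or -v insert -in- after the first vowel.
So sakaf → vesakafoth.

vesakafoth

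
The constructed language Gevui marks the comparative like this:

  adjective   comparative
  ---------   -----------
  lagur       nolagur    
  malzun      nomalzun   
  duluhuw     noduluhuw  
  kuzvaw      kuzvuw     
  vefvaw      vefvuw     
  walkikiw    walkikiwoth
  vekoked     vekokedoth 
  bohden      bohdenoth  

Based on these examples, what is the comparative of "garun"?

duluhuw and kuzvaw both end in -w yet inflect differently (noduluhuw, kuzvuw), so the final letter is not what conditions the rule; the last vowel is.
"garun" has last vowel 'u'. The stems whose last vowel is 'u' (lagur → nolagur, malzun → nomalzun, duluhuw → noduluhuw) add the prefix no-.
The other patterns: stems whose last vowel is 'a' change the last vowel to 'u'; stems whose last vowel is 'e' or 'i' add -oth.
So garun → nogarun.

nogarun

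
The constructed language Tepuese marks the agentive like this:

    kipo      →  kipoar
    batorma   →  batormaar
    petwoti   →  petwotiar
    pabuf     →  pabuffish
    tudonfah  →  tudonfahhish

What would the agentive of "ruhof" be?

ruhoffish

"ruhof" ends in a consonant. The stems ending in a consonant (pabuf → pabuffish, tudonfah → tudonfahhish) double the final consonant and add -ish.
So ruhof → ruhoffish.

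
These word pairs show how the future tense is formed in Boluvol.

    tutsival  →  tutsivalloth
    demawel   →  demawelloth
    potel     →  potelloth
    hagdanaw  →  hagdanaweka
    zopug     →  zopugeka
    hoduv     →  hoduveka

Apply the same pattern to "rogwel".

rogwelloth

tutsival and hagdanaw both have last vowel 'a' yet inflect differently (tutsivalloth, hagdanaweka), so the last vowel is not what conditions the rule; the final letter is.
"rogwel" ends in -l. The stems ending in -l (tutsival → tutsivalloth, demawel → demawelloth, potel → potelloth) double the final consonant and add -oth.
So rogwel → rogwelloth.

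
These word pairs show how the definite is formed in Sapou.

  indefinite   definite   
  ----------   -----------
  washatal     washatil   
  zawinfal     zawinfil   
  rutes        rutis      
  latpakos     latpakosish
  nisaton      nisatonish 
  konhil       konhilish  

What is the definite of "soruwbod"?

soruwbodish

rutes and latpakos both end in -s yet inflect differently (rutis, latpakosish), so the final letter is not what conditions the rule; the last vowel is.
"soruwbod" has last vowel 'o'. The stems whose last vowel is 'o' (latpakos → latpakosish, nisaton → nisatonish) add -ish.
So soruwbod → soruwbodish.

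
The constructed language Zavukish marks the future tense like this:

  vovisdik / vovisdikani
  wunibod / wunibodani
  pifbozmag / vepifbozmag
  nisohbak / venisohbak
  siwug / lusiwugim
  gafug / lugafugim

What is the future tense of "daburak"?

vovisdik and nisohbak both end in -k yet inflect differently (vovisdikani, venisohbak), so the final letter is not what conditions the rule; the last vowel is.
"daburak" has last vowel 'a'. The stems whose last vowel is 'a' (pifbozmag → vepifbozmag, nisohbak → venisohbak) add the prefix ve-.
So daburak → vedaburak.

vedaburak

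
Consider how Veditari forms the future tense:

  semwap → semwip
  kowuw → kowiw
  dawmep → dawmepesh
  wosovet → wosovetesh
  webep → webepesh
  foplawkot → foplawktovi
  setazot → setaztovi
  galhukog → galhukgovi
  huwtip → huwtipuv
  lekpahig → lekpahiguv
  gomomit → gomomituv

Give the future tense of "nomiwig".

"nomiwig" has last vowel 'i'. The stems whose last vowel is 'i' (huwtip → huwtipuv, lekpahig → lekpahiguv, gomomit → gomomituv) add -uv.
So nomiwig → nomiwiguv.

nomiwiguv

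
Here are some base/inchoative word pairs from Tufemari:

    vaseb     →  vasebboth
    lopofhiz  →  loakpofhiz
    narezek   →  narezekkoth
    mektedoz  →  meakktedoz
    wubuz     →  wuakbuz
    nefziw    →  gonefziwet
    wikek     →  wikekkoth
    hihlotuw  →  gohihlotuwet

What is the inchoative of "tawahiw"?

gotawahiwet

lopofhiz and nefziw both have last vowel 'i' yet inflect differently (loakpofhiz, gonefziwet), so the last vowel is not what conditions the rule; the final letter is.
"tawahiw" ends in -w. The stems ending in -w (nefziw → gonefziwet, hihlotuw → gohihlotuwet) add go- … -et around the stem.
So tawahiw → gotawahiwet.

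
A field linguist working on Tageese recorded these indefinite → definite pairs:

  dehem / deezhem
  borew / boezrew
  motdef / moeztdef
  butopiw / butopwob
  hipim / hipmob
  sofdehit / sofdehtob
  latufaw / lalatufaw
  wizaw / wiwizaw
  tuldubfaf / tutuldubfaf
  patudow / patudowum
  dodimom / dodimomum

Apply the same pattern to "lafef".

laezfef

borew and butopiw both end in -w yet inflect differently (boezrew, butopwob), so the final letter is not what conditions the rule; the last vowel is.
"lafef" has last vowel 'e'. The stems whose last vowel is 'e' (dehem → deezhem, borew → boezrew, motdef → moeztdef) insert -ez- after the first vowel.
The other patterns: stems whose last vowel is 'i' delete the last vowel and add -ob; stems whose last vowel is 'a' repeat the first consonant+vowel as a prefix; stems whose last vowel is 'o' add -um.
So lafef → laezfef.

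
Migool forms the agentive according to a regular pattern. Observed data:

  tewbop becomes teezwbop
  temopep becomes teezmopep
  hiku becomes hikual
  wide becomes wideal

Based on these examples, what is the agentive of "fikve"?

fikveal

"fikve" ends in a vowel. The stems ending in a vowel (hiku → hikual, wide → wideal) add -al.
The other pattern: stems ending in a consonant insert -ez- after the first vowel.
So fikve → fikveal.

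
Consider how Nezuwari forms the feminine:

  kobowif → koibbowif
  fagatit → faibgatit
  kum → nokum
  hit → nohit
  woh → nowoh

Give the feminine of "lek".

nolek

fagatit and hit both end in -t yet inflect differently (faibgatit, nohit), so the final letter is not what conditions the rule; the number of vowels is.
"lek" has 1 vowel. The stems with 1 vowel (kum → nokum, hit → nohit, woh → nowoh) add the prefix no-.
The other pattern: stems with 3 vowels insert -ib- after the first vowel.
So lek → nolek.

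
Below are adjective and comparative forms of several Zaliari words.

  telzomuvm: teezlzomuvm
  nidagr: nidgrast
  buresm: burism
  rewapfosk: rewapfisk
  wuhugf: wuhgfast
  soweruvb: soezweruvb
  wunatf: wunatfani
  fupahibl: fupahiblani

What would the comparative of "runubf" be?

telzomuvm and buresm both end in -m yet inflect differently (teezlzomuvm, burism), so the final letter is not what conditions the rule; the second-to-last letter is.
"runubf" has second-to-last letter 'b'. The one such stem in the data (fupahibl → fupahiblani) adds -ani, so the same rule applies.
The other patterns: stems whose second-to-last letter is 'v' insert -ez- after the first vowel; stems whose second-to-last letter is 's' change the last vowel to 'i'; stems whose second-to-last letter is 'g' delete the last vowel and add -ast.
So runubf → runubfani.

runubfani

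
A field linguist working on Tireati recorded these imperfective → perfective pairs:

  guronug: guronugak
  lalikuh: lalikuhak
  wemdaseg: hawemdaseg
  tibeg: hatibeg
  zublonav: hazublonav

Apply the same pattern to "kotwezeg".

hakotwezeg

guronug and wemdaseg both end in -g yet inflect differently (guronugak, hawemdaseg), so the final letter is not what conditions the rule; the last vowel is.
"kotwezeg" has last vowel 'e'. The stems whose last vowel is 'e' (wemdaseg → hawemdaseg, tibeg → hatibeg) add the prefix ha-.
The other pattern: stems whose last vowel is 'u' add -ak.
So kotwezeg → hakotwezeg.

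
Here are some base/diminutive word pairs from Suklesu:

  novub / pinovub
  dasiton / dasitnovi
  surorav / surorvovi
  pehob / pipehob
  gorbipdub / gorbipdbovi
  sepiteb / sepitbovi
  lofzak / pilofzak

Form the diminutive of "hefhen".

pihefhen

gorbipdub and pehob both end in -b yet inflect differently (gorbipdbovi, pipehob), so the final letter is not what conditions the rule; the number of vowels is.
"hefhen" has 2 vowels. The stems with 2 vowels (pehob → pipehob, novub → pinovub, lofzak → pilofzak) add the prefix pi-.
The other pattern: stems with 3 vowels delete the last vowel and add -ovi.
So hefhen → pihefhen.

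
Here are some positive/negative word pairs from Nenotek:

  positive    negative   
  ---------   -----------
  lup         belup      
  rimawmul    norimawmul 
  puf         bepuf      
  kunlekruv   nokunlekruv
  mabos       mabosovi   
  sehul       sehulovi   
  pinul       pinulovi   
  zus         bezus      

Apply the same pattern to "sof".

zus and mabos both end in -s yet inflect differently (bezus, mabosovi), so the final letter is not what conditions the rule; the number of vowels is.
"sof" has 1 vowel. The stems with 1 vowel (lup → belup, zus → bezus, puf → bepuf) add the prefix be-.
So sof → besof.

besof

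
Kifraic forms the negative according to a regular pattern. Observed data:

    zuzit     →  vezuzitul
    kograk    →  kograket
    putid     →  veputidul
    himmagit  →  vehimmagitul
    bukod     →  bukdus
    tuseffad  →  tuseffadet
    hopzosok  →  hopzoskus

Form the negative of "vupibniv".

tuseffad and putid both end in -d yet inflect differently (tuseffadet, veputidul), so the final letter is not what conditions the rule; the last vowel is.
"vupibniv" has last vowel 'i'. The stems whose last vowel is 'i' (zuzit → vezuzitul, himmagit → vehimmagitul, putid → veputidul) add ve- … -ul around the stem.
The other patterns: stems whose last vowel is 'a' add -et; stems whose last vowel is 'o' delete the last vowel and add -us.
So vupibniv → vevupibnivul.

vevupibnivul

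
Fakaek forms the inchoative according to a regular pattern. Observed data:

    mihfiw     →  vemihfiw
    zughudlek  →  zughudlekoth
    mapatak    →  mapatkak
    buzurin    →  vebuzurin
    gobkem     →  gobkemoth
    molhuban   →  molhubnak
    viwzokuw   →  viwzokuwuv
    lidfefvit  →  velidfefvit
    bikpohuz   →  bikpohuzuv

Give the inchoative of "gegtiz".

"gegtiz" has last vowel 'i'. The stems whose last vowel is 'i' (lidfefvit → velidfefvit, mihfiw → vemihfiw, buzurin → vebuzurin) add the prefix ve-.
So gegtiz → vegegtiz.

vegegtiz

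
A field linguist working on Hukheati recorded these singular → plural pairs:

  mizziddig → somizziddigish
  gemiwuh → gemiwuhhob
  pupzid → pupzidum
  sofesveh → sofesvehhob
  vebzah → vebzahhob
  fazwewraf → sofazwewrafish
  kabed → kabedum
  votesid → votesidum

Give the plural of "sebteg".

sofesveh and kabed both have last vowel 'e' yet inflect differently (sofesvehhob, kabedum), so the last vowel is not what conditions the rule; the final letter is.
"sebteg" ends in -g. The one such stem in the data (mizziddig → somizziddigish) adds so- … -ish around the stem, so the same rule applies.
So sebteg → sosebtegish.

sosebtegish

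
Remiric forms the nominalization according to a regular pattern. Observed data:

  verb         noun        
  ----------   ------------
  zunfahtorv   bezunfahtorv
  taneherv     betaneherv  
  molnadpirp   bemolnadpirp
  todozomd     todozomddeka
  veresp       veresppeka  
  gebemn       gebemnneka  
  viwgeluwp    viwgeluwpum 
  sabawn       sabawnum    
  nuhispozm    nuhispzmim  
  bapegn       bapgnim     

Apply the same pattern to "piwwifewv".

molnadpirp and veresp both end in -p yet inflect differently (bemolnadpirp, veresppeka), so the final letter is not what conditions the rule; the second-to-last letter is.
"piwwifewv" has second-to-last letter 'w'. The stems whose second-to-last letter is 'w' (viwgeluwp → viwgeluwpum, sabawn → sabawnum) add -um.
The other patterns: stems whose second-to-last letter is 'r' add the prefix be-; stems whose second-to-last letter is 'm' or 's' double the final consonant and add -eka; stems whose second-to-last letter is 'g' or 'z' delete the last vowel and add -im.
So piwwifewv → piwwifewvum.

piwwifewvum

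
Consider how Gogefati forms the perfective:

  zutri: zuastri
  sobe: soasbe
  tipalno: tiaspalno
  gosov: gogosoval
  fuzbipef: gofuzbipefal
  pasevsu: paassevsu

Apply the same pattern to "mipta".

tipalno and gosov both have last vowel 'o' yet inflect differently (tiaspalno, gogosoval), so the last vowel is not what conditions the rule; whether the stem ends in a vowel or a consonant is.
"mipta" ends in a vowel. The stems ending in a vowel (pasevsu → paassevsu, tipalno → tiaspalno, zutri → zuastri) insert -as- after the first vowel.
The other pattern: stems ending in a consonant add go- … -al around the stem.
So mipta → miaspta.

miaspta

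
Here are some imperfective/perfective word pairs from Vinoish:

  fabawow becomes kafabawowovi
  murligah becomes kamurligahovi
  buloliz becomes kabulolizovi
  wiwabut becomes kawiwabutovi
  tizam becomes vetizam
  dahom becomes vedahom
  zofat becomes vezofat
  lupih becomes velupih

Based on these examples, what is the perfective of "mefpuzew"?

wiwabut and zofat both end in -t yet inflect differently (kawiwabutovi, vezofat), so the final letter is not what conditions the rule; the number of vowels is.
"mefpuzew" has 3 vowels. The stems with 3 vowels (fabawow → kafabawowovi, murligah → kamurligahovi, buloliz → kabulolizovi) add ka- … -ovi around the stem.
So mefpuzew → kamefpuzewovi.

kamefpuzewovi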